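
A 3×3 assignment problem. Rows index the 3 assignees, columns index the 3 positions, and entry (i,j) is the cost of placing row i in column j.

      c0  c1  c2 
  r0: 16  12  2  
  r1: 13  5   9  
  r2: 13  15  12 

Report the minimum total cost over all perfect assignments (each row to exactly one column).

Minimum assignment cost: 20

optimal assignment: row0→col2 (cost 2), row1→col1 (cost 5), row2→col0 (cost 13)
total = 2 + 5 + 13 = 20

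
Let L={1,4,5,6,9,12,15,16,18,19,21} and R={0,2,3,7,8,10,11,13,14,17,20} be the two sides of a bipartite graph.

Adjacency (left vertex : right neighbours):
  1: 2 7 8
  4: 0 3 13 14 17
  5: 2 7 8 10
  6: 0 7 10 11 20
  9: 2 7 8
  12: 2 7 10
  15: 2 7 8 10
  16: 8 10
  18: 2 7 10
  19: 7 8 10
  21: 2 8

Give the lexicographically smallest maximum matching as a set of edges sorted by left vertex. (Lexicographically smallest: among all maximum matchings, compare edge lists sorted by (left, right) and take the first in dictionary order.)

Lex-smallest maximum matching: {(1,2), (4,0), (5,7), (6,11), (9,8), (12,10)}

|M| = 6 (so the lex-smallest maximum matching has 6 edges)
process left vertices in ascending order; for each, take the smallest-labelled available neighbour that still permits 6 edges overall, or leave it unmatched if none does
lex-smallest matching: {1-2, 4-0, 5-7, 6-11, 9-8, 12-10}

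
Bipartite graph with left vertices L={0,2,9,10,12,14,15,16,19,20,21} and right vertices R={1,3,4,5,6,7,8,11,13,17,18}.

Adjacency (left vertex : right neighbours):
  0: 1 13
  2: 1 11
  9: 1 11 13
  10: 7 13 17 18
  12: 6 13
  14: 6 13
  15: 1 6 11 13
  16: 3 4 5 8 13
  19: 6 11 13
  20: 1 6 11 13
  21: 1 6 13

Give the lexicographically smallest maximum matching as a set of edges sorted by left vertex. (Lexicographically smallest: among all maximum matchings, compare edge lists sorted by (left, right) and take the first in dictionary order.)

|M| = 6 (so the lex-smallest maximum matching has 6 edges)
process left vertices in ascending order; for each, take the smallest-labelled available neighbour that still permits 6 edges overall, or leave it unmatched if none does
lex-smallest matching: {0-1, 2-11, 9-13, 10-7, 12-6, 16-3}

Lex-smallest maximum matching: {(0,1), (2,11), (9,13), (10,7), (12,6), (16,3)}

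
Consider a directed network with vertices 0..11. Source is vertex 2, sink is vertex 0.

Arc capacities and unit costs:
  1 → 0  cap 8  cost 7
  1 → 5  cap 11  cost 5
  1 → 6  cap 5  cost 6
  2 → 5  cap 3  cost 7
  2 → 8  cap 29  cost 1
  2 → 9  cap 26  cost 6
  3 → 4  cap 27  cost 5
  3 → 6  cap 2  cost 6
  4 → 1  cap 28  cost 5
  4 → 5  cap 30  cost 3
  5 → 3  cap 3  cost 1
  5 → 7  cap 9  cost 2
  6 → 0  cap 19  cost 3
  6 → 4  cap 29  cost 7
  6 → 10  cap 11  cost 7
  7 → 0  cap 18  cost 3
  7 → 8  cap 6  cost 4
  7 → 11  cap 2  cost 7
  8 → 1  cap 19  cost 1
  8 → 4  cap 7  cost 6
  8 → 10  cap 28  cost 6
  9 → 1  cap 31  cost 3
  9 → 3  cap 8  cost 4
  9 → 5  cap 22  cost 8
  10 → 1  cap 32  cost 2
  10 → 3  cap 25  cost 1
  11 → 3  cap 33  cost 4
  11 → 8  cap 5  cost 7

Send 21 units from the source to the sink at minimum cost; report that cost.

Minimum cost for 21 units: 223

shortest-cost path #1: 2→8→1→0 push 8 @ unit cost 9 (adds 72)
shortest-cost path #2: 2→8→1→6→0 push 5 @ unit cost 11 (adds 55)
shortest-cost path #3: 2→5→7→0 push 3 @ unit cost 12 (adds 36)
shortest-cost path #4: 2→8→1→5→7→0 push 5 @ unit cost 12 (adds 60)
total cost = 223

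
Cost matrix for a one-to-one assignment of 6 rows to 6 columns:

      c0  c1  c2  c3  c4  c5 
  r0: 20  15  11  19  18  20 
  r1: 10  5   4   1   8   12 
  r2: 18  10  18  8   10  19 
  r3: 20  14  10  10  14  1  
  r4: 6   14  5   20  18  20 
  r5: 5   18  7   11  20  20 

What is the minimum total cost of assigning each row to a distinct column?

optimal assignment: row0→col1 (cost 15), row1→col3 (cost 1), row2→col4 (cost 10), row3→col5 (cost 1), row4→col2 (cost 5), row5→col0 (cost 5)
total = 15 + 1 + 10 + 1 + 5 + 5 = 37

Minimum assignment cost: 37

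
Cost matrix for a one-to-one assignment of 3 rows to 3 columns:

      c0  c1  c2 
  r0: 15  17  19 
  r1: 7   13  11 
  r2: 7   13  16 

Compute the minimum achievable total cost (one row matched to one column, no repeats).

optimal assignment: row0→col1 (cost 17), row1→col2 (cost 11), row2→col0 (cost 7)
total = 17 + 11 + 7 = 35

Minimum assignment cost: 35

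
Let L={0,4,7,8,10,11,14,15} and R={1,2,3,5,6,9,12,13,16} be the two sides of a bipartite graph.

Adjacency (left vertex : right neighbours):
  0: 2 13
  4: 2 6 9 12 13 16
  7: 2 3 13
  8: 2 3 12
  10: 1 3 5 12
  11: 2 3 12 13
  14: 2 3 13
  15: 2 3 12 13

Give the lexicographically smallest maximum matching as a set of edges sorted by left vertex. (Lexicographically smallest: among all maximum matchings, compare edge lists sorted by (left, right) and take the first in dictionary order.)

|M| = 6 (so the lex-smallest maximum matching has 6 edges)
process left vertices in ascending order; for each, take the smallest-labelled available neighbour that still permits 6 edges overall, or leave it unmatched if none does
lex-smallest matching: {0-2, 4-6, 7-3, 8-12, 10-1, 11-13}

Lex-smallest maximum matching: {(0,2), (4,6), (7,3), (8,12), (10,1), (11,13)}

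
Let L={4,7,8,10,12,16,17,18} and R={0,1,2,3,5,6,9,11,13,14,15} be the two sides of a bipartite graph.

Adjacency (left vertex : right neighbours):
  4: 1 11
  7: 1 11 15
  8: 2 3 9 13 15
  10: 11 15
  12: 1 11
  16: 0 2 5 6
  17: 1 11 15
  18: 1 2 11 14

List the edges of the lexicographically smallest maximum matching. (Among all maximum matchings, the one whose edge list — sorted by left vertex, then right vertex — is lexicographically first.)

Lex-smallest maximum matching: {(4,1), (7,11), (8,2), (10,15), (16,0), (18,14)}

|M| = 6 (so the lex-smallest maximum matching has 6 edges)
process left vertices in ascending order; for each, take the smallest-labelled available neighbour that still permits 6 edges overall, or leave it unmatched if none does
lex-smallest matching: {4-1, 7-11, 8-2, 10-15, 16-0, 18-14}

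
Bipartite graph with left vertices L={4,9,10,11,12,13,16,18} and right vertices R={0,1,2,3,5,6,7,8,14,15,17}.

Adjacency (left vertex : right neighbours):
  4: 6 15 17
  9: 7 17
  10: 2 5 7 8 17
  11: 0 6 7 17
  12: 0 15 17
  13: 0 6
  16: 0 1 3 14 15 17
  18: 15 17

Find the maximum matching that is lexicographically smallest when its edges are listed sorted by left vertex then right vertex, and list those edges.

Lex-smallest maximum matching: {(4,6), (9,7), (10,2), (11,0), (12,15), (16,1), (18,17)}

|M| = 7 (so the lex-smallest maximum matching has 7 edges)
process left vertices in ascending order; for each, take the smallest-labelled available neighbour that still permits 7 edges overall, or leave it unmatched if none does
lex-smallest matching: {4-6, 9-7, 10-2, 11-0, 12-15, 16-1, 18-17}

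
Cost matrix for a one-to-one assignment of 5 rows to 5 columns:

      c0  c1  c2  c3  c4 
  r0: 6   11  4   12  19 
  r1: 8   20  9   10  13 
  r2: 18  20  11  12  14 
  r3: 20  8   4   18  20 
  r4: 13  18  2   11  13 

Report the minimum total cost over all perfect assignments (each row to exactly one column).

Minimum assignment cost: 40

optimal assignment: row0→col0 (cost 6), row1→col3 (cost 10), row2→col4 (cost 14), row3→col1 (cost 8), row4→col2 (cost 2)
total = 6 + 10 + 14 + 8 + 2 = 40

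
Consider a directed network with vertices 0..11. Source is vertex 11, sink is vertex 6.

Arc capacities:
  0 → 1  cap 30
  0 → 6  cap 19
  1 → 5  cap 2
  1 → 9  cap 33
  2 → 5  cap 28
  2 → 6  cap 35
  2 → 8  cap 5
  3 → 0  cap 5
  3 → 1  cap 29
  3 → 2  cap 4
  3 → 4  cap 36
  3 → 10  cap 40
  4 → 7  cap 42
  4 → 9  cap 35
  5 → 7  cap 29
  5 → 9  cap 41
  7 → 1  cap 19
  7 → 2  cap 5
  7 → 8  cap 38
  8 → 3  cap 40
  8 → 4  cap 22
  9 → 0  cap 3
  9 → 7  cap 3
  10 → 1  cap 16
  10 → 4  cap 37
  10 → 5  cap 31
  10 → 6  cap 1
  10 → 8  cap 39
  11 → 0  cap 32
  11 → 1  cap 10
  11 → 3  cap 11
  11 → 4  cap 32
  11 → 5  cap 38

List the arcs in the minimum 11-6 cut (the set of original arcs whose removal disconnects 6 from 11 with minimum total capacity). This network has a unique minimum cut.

augment #1: 11→0→6 push 19
augment #2: 11→3→2→6 push 4
augment #3: 11→3→10→6 push 1
augment #4: 11→4→7→2→6 push 5
max flow = 29; residual-reachable set from 11 gives S-side
cut edges (S→T): {(0,6), (3,2), (7,2), (10,6)} total cap 29

Min-cut arcs: {(0,6), (3,2), (7,2), (10,6)} (total capacity 29)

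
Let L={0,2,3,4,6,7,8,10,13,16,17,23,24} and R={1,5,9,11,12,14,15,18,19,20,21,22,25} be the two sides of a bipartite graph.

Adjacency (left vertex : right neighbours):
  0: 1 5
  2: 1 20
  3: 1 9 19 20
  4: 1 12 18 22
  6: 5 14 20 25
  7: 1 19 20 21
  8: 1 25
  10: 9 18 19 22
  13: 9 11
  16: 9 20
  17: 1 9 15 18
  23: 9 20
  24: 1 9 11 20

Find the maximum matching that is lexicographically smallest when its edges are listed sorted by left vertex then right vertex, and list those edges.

Lex-smallest maximum matching: {(0,5), (2,1), (3,19), (4,12), (6,14), (7,21), (8,25), (10,18), (13,9), (16,20), (17,15), (24,11)}

|M| = 12 (so the lex-smallest maximum matching has 12 edges)
process left vertices in ascending order; for each, take the smallest-labelled available neighbour that still permits 12 edges overall, or leave it unmatched if none does
lex-smallest matching: {0-5, 2-1, 3-19, 4-12, 6-14, 7-21, 8-25, 10-18, 13-9, 16-20, 17-15, 24-11}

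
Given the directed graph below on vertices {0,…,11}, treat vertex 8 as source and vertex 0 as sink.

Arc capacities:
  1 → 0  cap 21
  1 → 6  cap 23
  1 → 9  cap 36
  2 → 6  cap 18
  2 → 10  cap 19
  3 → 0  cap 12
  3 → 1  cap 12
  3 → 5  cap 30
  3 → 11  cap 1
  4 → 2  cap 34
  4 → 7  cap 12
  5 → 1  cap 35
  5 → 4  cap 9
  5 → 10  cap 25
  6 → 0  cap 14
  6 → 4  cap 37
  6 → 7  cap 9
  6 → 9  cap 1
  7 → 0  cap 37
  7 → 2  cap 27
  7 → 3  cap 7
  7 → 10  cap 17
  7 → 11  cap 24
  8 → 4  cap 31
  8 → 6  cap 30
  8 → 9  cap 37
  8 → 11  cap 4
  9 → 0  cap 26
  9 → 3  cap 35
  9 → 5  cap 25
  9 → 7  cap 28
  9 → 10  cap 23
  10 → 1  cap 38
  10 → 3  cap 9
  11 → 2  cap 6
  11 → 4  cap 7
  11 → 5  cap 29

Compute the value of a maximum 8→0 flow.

augment #1: 8→6→0 bottleneck 14, total now 14
augment #2: 8→9→0 bottleneck 26, total now 40
augment #3: 8→4→7→0 bottleneck 12, total now 52
augment #4: 8→6→7→0 bottleneck 9, total now 61
augment #5: 8→9→3→0 bottleneck 11, total now 72
augment #6: 8→6→9→3→0 bottleneck 1, total now 73
augment #7: 8→11→5→1→0 bottleneck 4, total now 77
augment #8: 8→4→2→10→1→0 bottleneck 17, total now 94
augment #9: 8→4→2→10→1→9→7→0 bottleneck 2, total now 96

Maximum flow value: 96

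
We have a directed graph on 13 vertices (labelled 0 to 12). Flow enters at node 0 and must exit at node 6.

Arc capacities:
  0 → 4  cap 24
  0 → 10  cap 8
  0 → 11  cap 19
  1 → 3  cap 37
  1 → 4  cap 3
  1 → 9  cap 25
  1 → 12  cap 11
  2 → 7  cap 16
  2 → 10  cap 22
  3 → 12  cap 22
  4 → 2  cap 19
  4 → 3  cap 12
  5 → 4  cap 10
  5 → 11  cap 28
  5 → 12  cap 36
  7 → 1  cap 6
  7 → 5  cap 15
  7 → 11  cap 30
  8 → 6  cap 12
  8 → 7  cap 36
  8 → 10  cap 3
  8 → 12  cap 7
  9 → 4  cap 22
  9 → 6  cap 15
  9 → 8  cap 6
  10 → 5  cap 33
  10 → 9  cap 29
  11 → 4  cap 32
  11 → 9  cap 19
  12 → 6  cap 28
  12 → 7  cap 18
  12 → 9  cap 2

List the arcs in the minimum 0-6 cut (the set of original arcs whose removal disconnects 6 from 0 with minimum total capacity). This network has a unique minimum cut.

Min-cut arcs: {(9,6), (9,8), (12,6)} (total capacity 49)

augment #1: 0→10→9→6 push 8
augment #2: 0→11→9→6 push 7
augment #3: 0→4→3→12→6 push 12
augment #4: 0→11→9→8→6 push 6
augment #5: 0→4→2→7→1→12→6 push 6
augment #6: 0→4→2→7→5→12→6 push 6
augment #7: 0→11→9→10→5→12→6 push 4
max flow = 49; residual-reachable set from 0 gives S-side
cut edges (S→T): {(9,6), (9,8), (12,6)} total cap 49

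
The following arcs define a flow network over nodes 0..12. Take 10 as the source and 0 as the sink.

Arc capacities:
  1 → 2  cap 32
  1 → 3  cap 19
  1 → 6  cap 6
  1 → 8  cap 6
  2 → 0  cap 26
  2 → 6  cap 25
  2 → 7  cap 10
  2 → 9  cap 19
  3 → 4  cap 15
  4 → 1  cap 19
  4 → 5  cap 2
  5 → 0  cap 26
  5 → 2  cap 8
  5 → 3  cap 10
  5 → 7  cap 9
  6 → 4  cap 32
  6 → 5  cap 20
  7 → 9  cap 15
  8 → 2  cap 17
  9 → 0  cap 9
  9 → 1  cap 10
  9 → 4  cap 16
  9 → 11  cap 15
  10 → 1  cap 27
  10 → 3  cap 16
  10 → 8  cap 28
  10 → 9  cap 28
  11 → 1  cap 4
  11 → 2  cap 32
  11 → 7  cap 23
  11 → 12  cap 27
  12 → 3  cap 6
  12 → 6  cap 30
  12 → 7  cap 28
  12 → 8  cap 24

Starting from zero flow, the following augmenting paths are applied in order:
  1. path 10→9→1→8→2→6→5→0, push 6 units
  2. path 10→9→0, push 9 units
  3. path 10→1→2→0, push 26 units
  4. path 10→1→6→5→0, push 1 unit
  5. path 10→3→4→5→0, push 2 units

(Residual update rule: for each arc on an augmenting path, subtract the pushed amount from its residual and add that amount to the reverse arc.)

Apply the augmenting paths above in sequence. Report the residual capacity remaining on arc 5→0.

after path 1 (10→9→1→8→2→6→5→0, push 6): res(5,0)=20
after path 2 (10→9→0, push 9): res(5,0)=20
after path 3 (10→1→2→0, push 26): res(5,0)=20
after path 4 (10→1→6→5→0, push 1): res(5,0)=19
after path 5 (10→3→4→5→0, push 2): res(5,0)=17

Residual capacity of (5,0): 17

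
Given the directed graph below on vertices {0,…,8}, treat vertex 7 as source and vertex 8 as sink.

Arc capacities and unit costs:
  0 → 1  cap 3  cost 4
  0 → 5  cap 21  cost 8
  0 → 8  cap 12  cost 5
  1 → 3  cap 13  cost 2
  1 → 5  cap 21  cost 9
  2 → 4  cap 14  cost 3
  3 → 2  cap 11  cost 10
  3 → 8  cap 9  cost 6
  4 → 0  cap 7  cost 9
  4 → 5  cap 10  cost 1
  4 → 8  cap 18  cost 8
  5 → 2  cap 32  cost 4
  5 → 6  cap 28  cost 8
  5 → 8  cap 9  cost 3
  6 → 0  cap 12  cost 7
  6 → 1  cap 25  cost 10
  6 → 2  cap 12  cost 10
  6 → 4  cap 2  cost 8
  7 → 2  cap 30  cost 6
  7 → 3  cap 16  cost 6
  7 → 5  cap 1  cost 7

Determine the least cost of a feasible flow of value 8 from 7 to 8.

Minimum cost for 8 units: 94

shortest-cost path #1: 7→5→8 push 1 @ unit cost 10 (adds 10)
shortest-cost path #2: 7→3→8 push 7 @ unit cost 12 (adds 84)
total cost = 94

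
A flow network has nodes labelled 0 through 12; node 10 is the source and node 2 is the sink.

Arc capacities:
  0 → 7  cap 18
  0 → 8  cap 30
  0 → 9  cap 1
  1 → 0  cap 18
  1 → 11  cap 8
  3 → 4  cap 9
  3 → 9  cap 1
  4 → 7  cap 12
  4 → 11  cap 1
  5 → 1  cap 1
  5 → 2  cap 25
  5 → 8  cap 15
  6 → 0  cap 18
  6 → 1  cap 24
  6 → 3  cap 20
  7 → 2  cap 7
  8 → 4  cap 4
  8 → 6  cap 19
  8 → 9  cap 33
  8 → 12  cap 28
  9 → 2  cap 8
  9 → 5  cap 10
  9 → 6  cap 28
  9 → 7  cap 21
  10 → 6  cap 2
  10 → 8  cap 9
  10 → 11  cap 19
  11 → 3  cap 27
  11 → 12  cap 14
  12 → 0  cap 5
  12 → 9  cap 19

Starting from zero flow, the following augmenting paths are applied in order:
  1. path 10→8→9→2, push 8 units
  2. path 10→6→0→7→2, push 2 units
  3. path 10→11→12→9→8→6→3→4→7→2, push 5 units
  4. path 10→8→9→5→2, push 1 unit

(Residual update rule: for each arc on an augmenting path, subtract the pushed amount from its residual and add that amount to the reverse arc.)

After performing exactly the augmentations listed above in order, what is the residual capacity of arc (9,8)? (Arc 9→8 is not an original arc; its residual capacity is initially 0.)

after path 1 (10→8→9→2, push 8): res(9,8)=8
after path 2 (10→6→0→7→2, push 2): res(9,8)=8
after path 3 (10→11→12→9→8→6→3→4→7→2, push 5): res(9,8)=3
after path 4 (10→8→9→5→2, push 1): res(9,8)=4

Residual capacity of (9,8): 4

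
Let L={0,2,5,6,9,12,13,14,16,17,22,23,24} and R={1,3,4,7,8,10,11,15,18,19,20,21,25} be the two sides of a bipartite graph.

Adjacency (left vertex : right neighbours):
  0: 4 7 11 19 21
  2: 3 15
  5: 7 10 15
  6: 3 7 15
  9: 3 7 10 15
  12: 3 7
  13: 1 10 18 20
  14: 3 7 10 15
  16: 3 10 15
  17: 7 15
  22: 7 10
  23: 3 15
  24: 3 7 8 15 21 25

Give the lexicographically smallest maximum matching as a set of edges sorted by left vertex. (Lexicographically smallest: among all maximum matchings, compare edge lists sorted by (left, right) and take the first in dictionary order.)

|M| = 7 (so the lex-smallest maximum matching has 7 edges)
process left vertices in ascending order; for each, take the smallest-labelled available neighbour that still permits 7 edges overall, or leave it unmatched if none does
lex-smallest matching: {0-4, 2-3, 5-7, 6-15, 9-10, 13-1, 24-8}

Lex-smallest maximum matching: {(0,4), (2,3), (5,7), (6,15), (9,10), (13,1), (24,8)}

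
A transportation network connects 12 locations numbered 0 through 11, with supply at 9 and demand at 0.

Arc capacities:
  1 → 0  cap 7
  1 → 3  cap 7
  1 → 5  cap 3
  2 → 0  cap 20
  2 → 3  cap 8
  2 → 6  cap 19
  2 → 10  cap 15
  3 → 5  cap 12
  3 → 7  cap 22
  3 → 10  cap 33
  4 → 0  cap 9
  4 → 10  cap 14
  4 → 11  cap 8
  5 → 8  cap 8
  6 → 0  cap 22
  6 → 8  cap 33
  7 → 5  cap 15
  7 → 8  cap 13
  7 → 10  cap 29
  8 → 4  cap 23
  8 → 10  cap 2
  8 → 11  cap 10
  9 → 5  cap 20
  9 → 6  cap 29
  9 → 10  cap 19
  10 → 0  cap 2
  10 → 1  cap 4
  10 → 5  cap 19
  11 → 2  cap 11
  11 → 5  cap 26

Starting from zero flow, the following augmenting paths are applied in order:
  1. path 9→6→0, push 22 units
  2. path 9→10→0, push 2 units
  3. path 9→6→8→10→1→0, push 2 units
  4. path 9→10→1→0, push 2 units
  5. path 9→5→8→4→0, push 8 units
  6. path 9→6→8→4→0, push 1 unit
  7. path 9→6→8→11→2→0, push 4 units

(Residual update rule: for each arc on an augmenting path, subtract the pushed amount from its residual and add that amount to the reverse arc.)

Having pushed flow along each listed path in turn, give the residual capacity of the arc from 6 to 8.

after path 1 (9→6→0, push 22): res(6,8)=33
after path 2 (9→10→0, push 2): res(6,8)=33
after path 3 (9→6→8→10→1→0, push 2): res(6,8)=31
after path 4 (9→10→1→0, push 2): res(6,8)=31
after path 5 (9→5→8→4→0, push 8): res(6,8)=31
after path 6 (9→6→8→4→0, push 1): res(6,8)=30
after path 7 (9→6→8→11→2→0, push 4): res(6,8)=26

Residual capacity of (6,8): 26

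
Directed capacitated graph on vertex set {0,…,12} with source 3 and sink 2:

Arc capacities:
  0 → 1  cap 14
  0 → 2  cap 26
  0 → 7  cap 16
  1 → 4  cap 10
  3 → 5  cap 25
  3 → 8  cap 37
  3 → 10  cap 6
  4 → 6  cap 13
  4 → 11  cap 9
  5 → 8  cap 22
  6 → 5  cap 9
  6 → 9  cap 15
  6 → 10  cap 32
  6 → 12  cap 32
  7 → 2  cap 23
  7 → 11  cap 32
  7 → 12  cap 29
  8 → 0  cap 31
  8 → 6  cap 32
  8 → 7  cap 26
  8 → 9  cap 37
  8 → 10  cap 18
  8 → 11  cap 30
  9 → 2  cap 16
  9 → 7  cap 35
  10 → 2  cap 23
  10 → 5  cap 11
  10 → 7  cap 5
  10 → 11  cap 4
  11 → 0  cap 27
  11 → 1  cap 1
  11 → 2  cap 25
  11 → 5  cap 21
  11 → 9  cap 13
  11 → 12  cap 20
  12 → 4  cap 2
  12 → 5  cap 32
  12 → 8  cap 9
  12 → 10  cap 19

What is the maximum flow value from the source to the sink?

augment #1: 3→10→2 bottleneck 6, total now 6
augment #2: 3→8→0→2 bottleneck 26, total now 32
augment #3: 3→8→7→2 bottleneck 11, total now 43
augment #4: 3→5→8→7→2 bottleneck 12, total now 55
augment #5: 3→5→8→9→2 bottleneck 10, total now 65

Maximum flow value: 65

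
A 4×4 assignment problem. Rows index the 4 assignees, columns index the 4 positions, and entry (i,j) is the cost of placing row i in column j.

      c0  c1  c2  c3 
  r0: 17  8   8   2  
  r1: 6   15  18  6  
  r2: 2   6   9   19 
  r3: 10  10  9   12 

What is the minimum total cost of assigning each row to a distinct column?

optimal assignment: row0→col3 (cost 2), row1→col0 (cost 6), row2→col1 (cost 6), row3→col2 (cost 9)
total = 2 + 6 + 6 + 9 = 23

Minimum assignment cost: 23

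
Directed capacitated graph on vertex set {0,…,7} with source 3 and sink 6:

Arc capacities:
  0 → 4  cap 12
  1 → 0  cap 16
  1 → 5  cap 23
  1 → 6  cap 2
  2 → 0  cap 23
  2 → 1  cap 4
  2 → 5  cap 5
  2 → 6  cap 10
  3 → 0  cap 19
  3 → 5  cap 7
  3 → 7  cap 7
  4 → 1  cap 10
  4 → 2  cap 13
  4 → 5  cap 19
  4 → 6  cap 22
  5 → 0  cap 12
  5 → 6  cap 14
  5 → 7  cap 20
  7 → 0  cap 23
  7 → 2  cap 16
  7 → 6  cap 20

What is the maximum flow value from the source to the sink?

augment #1: 3→5→6 bottleneck 7, total now 7
augment #2: 3→7→6 bottleneck 7, total now 14
augment #3: 3→0→4→6 bottleneck 12, total now 26

Maximum flow value: 26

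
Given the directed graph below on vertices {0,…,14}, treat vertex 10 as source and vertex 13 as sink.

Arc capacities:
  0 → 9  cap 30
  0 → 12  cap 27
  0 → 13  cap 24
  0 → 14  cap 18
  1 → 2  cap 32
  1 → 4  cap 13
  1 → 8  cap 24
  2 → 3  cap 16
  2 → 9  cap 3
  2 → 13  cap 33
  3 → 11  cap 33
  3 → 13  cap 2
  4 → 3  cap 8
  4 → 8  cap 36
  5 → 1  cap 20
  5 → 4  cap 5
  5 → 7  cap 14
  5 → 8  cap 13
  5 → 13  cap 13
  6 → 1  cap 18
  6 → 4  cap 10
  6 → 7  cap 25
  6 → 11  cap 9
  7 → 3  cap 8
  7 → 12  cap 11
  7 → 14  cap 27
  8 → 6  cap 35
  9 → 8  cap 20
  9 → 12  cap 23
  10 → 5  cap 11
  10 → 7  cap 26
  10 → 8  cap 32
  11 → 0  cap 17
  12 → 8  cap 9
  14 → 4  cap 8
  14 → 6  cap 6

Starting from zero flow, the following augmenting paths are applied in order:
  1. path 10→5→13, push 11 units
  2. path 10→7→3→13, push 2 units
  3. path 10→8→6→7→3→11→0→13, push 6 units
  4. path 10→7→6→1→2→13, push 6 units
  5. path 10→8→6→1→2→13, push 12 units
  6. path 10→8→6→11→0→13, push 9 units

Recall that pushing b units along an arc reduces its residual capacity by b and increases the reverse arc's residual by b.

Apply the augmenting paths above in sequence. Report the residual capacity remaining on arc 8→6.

after path 1 (10→5→13, push 11): res(8,6)=35
after path 2 (10→7→3→13, push 2): res(8,6)=35
after path 3 (10→8→6→7→3→11→0→13, push 6): res(8,6)=29
after path 4 (10→7→6→1→2→13, push 6): res(8,6)=29
after path 5 (10→8→6→1→2→13, push 12): res(8,6)=17
after path 6 (10→8→6→11→0→13, push 9): res(8,6)=8

Residual capacity of (8,6): 8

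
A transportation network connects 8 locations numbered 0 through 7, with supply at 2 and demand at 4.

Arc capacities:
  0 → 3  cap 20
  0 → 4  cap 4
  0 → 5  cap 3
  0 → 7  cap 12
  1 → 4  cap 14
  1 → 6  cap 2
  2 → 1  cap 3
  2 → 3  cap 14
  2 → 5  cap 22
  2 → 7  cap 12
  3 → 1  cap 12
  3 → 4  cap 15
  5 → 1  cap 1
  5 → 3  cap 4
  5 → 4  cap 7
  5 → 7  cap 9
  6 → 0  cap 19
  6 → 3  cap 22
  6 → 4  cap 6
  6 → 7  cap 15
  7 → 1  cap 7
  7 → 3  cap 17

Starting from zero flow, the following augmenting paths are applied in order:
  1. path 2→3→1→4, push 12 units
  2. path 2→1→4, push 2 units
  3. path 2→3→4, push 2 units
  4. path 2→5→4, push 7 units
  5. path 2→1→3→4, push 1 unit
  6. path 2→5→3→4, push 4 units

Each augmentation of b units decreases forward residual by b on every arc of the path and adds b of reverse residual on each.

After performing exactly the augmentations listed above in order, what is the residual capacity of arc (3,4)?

Residual capacity of (3,4): 8

after path 1 (2→3→1→4, push 12): res(3,4)=15
after path 2 (2→1→4, push 2): res(3,4)=15
after path 3 (2→3→4, push 2): res(3,4)=13
after path 4 (2→5→4, push 7): res(3,4)=13
after path 5 (2→1→3→4, push 1): res(3,4)=12
after path 6 (2→5→3→4, push 4): res(3,4)=8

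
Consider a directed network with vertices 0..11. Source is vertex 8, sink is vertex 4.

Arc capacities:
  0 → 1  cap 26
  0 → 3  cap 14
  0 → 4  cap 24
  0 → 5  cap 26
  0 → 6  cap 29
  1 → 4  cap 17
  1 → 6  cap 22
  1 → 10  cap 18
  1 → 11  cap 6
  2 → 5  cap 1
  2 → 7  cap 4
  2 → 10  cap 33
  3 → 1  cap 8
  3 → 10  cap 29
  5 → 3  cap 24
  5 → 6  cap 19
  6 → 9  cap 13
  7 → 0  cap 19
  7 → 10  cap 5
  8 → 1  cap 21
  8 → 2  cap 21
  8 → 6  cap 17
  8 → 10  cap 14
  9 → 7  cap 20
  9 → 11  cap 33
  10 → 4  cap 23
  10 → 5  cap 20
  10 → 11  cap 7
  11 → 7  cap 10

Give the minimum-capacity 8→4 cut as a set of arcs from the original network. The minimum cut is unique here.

augment #1: 8→1→4 push 17
augment #2: 8→10→4 push 14
augment #3: 8→1→10→4 push 4
augment #4: 8→2→10→4 push 5
augment #5: 8→2→7→0→4 push 4
augment #6: 8→6→9→7→0→4 push 13
augment #7: 8→2→10→11→7→0→4 push 2
max flow = 59; residual-reachable set from 8 gives S-side
cut edges (S→T): {(1,4), (7,0), (10,4)} total cap 59

Min-cut arcs: {(1,4), (7,0), (10,4)} (total capacity 59)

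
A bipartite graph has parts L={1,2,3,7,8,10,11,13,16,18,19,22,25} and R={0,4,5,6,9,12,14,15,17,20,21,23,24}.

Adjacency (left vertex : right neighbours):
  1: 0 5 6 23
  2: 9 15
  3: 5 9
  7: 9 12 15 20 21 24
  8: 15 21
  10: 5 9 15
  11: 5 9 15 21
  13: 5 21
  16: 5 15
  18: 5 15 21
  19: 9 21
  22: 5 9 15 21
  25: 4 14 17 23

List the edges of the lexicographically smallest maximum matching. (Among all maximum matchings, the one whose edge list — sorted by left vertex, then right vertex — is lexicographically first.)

Lex-smallest maximum matching: {(1,0), (2,9), (3,5), (7,12), (8,15), (11,21), (25,4)}

|M| = 7 (so the lex-smallest maximum matching has 7 edges)
process left vertices in ascending order; for each, take the smallest-labelled available neighbour that still permits 7 edges overall, or leave it unmatched if none does
lex-smallest matching: {1-0, 2-9, 3-5, 7-12, 8-15, 11-21, 25-4}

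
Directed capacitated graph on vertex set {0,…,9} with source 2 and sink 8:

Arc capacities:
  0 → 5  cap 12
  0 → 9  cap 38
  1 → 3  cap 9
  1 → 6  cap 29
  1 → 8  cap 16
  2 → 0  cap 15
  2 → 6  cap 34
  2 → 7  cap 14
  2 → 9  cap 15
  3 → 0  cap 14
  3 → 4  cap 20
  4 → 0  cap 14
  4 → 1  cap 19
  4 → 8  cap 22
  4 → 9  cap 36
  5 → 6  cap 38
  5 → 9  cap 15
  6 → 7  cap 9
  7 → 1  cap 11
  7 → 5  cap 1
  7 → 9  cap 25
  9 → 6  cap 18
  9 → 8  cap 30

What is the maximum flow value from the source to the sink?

Maximum flow value: 41

augment #1: 2→9→8 bottleneck 15, total now 15
augment #2: 2→0→9→8 bottleneck 15, total now 30
augment #3: 2→7→1→8 bottleneck 11, total now 41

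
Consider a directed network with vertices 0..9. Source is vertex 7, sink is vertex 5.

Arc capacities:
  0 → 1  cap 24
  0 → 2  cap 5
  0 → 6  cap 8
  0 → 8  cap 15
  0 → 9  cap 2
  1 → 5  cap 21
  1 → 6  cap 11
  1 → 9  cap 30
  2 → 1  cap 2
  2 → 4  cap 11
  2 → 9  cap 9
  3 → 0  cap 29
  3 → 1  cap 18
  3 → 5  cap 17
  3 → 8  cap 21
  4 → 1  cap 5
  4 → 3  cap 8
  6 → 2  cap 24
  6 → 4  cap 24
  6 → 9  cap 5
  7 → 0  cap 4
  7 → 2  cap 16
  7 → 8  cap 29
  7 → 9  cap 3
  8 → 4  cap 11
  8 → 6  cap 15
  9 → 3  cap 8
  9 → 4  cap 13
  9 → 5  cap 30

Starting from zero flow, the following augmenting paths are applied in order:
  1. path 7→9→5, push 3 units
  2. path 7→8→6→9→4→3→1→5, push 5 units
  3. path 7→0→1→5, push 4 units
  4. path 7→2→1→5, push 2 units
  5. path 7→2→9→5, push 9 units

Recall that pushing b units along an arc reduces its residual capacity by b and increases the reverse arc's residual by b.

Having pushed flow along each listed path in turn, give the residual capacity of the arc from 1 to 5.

after path 1 (7→9→5, push 3): res(1,5)=21
after path 2 (7→8→6→9→4→3→1→5, push 5): res(1,5)=16
after path 3 (7→0→1→5, push 4): res(1,5)=12
after path 4 (7→2→1→5, push 2): res(1,5)=10
after path 5 (7→2→9→5, push 9): res(1,5)=10

Residual capacity of (1,5): 10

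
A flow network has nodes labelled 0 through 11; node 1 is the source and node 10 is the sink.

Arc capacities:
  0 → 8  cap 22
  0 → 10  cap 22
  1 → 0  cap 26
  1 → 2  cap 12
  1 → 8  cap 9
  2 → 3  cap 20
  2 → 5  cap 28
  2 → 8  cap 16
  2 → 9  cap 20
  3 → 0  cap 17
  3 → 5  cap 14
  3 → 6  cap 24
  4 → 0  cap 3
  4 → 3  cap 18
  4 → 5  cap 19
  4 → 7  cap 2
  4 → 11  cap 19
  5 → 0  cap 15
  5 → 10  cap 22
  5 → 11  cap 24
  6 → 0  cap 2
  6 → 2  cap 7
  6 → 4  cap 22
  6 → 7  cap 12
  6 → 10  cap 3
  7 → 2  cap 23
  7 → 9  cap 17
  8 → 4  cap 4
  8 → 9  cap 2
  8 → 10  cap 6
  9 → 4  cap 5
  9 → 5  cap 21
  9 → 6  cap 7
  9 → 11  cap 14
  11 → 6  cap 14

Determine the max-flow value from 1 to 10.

augment #1: 1→0→10 bottleneck 22, total now 22
augment #2: 1→8→10 bottleneck 6, total now 28
augment #3: 1→2→5→10 bottleneck 12, total now 40
augment #4: 1→8→4→5→10 bottleneck 3, total now 43
augment #5: 1→0→8→4→5→10 bottleneck 1, total now 44
augment #6: 1→0→8→9→5→10 bottleneck 2, total now 46

Maximum flow value: 46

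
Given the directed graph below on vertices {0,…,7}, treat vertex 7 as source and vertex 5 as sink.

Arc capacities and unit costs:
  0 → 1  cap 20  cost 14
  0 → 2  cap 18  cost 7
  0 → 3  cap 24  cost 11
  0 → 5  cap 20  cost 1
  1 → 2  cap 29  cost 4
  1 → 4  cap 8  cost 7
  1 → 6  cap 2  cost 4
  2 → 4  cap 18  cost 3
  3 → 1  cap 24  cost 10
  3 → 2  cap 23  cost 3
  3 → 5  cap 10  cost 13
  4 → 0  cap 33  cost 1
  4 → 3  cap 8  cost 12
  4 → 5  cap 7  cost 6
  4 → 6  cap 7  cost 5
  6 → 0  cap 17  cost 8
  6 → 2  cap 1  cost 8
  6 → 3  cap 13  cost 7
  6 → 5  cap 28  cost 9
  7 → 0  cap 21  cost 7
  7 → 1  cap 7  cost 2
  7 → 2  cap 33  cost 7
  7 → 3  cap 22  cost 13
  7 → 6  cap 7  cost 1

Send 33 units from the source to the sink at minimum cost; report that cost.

shortest-cost path #1: 7→0→5 push 20 @ unit cost 8 (adds 160)
shortest-cost path #2: 7→6→5 push 7 @ unit cost 10 (adds 70)
shortest-cost path #3: 7→1→4→5 push 6 @ unit cost 15 (adds 90)
total cost = 320

Minimum cost for 33 units: 320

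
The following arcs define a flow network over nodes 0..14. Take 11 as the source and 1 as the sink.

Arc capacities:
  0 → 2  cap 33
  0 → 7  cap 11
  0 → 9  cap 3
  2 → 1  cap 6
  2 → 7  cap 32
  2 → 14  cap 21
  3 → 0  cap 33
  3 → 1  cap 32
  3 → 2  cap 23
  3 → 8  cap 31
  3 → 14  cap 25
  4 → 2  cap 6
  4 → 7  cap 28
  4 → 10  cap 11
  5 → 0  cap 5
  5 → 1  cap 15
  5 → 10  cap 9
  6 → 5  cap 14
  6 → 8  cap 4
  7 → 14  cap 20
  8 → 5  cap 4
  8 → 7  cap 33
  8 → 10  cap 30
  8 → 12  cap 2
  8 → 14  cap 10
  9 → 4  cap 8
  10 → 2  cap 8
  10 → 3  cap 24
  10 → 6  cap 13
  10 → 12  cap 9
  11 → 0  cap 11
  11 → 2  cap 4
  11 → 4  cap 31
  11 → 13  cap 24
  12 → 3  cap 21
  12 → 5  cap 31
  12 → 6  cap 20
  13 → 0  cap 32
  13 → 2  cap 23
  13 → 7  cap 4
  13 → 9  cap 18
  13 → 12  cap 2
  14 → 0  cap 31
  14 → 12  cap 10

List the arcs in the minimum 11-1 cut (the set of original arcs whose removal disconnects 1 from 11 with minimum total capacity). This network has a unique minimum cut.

Min-cut arcs: {(2,1), (4,10), (13,12), (14,12)} (total capacity 29)

augment #1: 11→2→1 push 4
augment #2: 11→0→2→1 push 2
augment #3: 11→4→10→3→1 push 11
augment #4: 11→13→12→3→1 push 2
augment #5: 11→0→2→14→12→3→1 push 9
augment #6: 11→4→2→14→12→3→1 push 1
max flow = 29; residual-reachable set from 11 gives S-side
cut edges (S→T): {(2,1), (4,10), (13,12), (14,12)} total cap 29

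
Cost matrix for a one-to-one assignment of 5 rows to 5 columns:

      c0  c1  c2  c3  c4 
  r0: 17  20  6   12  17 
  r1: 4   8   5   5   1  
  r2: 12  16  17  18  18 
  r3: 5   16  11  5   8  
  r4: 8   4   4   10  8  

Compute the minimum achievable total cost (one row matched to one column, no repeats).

optimal assignment: row0→col2 (cost 6), row1→col4 (cost 1), row2→col0 (cost 12), row3→col3 (cost 5), row4→col1 (cost 4)
total = 6 + 1 + 12 + 5 + 4 = 28

Minimum assignment cost: 28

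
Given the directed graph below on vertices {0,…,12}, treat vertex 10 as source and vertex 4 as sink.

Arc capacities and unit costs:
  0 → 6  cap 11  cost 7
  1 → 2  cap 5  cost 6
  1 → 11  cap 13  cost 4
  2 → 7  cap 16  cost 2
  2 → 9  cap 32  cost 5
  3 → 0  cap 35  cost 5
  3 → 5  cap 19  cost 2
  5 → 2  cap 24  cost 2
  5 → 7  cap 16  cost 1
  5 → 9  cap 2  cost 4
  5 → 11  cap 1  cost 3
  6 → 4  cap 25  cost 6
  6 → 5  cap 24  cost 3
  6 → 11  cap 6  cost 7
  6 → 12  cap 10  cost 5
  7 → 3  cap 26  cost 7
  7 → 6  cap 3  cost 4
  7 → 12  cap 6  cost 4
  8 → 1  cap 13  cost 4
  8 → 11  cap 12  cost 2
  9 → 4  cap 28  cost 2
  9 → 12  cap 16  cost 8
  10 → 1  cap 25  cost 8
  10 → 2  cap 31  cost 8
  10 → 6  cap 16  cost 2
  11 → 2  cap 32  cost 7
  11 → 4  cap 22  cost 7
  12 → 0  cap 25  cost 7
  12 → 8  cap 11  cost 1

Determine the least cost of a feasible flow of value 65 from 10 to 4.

shortest-cost path #1: 10→6→4 push 16 @ unit cost 8 (adds 128)
shortest-cost path #2: 10→2→9→4 push 28 @ unit cost 15 (adds 420)
shortest-cost path #3: 10→1→11→4 push 13 @ unit cost 19 (adds 247)
shortest-cost path #4: 10→2→7→6→4 push 3 @ unit cost 20 (adds 60)
shortest-cost path #5: 10→1→2→7→12→8→11→4 push 5 @ unit cost 30 (adds 150)
total cost = 1005

Minimum cost for 65 units: 1005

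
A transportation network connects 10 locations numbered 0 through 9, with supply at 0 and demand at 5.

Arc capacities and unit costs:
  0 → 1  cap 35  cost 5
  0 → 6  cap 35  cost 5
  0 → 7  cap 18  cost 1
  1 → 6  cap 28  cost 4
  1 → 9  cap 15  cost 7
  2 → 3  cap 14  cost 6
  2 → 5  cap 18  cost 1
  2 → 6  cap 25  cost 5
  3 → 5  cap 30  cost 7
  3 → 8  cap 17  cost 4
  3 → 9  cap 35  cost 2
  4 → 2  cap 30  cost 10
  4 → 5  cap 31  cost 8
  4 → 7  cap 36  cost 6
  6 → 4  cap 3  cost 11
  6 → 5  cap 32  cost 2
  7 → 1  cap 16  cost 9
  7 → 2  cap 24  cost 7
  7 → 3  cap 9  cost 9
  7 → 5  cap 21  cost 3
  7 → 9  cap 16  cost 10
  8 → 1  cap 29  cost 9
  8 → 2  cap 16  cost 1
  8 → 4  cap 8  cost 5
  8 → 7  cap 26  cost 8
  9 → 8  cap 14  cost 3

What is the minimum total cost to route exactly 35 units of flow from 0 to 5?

shortest-cost path #1: 0→7→5 push 18 @ unit cost 4 (adds 72)
shortest-cost path #2: 0→6→5 push 17 @ unit cost 7 (adds 119)
total cost = 191

Minimum cost for 35 units: 191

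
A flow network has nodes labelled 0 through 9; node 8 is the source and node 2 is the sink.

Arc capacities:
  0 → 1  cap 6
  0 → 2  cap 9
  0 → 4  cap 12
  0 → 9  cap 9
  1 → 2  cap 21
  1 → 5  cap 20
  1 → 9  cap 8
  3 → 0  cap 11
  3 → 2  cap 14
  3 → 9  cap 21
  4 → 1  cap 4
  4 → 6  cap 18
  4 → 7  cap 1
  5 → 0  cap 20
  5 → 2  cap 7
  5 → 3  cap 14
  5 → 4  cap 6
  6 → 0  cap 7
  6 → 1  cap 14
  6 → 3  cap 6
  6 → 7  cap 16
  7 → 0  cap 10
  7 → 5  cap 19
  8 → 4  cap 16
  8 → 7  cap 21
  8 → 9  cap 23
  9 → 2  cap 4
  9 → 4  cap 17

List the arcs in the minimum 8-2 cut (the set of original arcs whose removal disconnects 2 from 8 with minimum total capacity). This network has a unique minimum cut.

Min-cut arcs: {(4,1), (4,6), (4,7), (8,7), (9,2)} (total capacity 48)

augment #1: 8→9→2 push 4
augment #2: 8→4→1→2 push 4
augment #3: 8→7→0→2 push 9
augment #4: 8→7→5→2 push 7
augment #5: 8→4→6→1→2 push 12
augment #6: 8→7→0→1→2 push 1
augment #7: 8→7→5→3→2 push 4
augment #8: 8→9→4→6→1→2 push 2
augment #9: 8→9→4→6→3→2 push 4
augment #10: 8→9→4→7→5→3→2 push 1
max flow = 48; residual-reachable set from 8 gives S-side
cut edges (S→T): {(4,1), (4,6), (4,7), (8,7), (9,2)} total cap 48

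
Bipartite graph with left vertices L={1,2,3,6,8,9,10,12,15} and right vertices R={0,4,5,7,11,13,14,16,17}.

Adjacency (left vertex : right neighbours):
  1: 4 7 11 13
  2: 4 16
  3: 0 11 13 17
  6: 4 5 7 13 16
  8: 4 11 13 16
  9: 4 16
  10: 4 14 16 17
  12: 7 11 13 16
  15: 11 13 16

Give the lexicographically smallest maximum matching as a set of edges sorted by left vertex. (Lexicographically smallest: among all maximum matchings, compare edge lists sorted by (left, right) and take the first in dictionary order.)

Lex-smallest maximum matching: {(1,4), (2,16), (3,0), (6,5), (8,11), (10,14), (12,7), (15,13)}

|M| = 8 (so the lex-smallest maximum matching has 8 edges)
process left vertices in ascending order; for each, take the smallest-labelled available neighbour that still permits 8 edges overall, or leave it unmatched if none does
lex-smallest matching: {1-4, 2-16, 3-0, 6-5, 8-11, 10-14, 12-7, 15-13}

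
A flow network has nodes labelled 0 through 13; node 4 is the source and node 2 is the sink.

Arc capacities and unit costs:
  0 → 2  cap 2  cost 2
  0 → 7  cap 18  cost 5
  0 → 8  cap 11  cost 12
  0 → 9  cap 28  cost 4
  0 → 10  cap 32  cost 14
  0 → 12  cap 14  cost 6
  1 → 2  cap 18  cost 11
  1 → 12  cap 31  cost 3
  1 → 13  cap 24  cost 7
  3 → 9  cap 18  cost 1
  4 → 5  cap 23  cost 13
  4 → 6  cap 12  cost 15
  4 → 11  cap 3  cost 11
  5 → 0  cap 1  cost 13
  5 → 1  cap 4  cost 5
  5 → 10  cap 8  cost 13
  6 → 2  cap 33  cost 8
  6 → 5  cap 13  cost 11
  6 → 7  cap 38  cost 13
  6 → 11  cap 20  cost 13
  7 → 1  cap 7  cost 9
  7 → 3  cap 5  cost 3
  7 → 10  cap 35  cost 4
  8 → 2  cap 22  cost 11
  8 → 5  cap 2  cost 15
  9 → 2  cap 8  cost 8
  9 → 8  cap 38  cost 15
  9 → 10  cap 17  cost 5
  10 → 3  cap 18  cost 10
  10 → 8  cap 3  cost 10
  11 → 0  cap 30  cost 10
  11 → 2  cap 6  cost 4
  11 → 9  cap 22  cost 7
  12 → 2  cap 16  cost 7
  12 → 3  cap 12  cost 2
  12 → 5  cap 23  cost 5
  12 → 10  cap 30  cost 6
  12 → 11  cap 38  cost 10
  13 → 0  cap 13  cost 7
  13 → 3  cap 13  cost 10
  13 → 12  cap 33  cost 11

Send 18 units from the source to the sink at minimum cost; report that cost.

shortest-cost path #1: 4→11→2 push 3 @ unit cost 15 (adds 45)
shortest-cost path #2: 4→6→2 push 12 @ unit cost 23 (adds 276)
shortest-cost path #3: 4→5→0→2 push 1 @ unit cost 28 (adds 28)
shortest-cost path #4: 4→5→1→12→2 push 2 @ unit cost 28 (adds 56)
total cost = 405

Minimum cost for 18 units: 405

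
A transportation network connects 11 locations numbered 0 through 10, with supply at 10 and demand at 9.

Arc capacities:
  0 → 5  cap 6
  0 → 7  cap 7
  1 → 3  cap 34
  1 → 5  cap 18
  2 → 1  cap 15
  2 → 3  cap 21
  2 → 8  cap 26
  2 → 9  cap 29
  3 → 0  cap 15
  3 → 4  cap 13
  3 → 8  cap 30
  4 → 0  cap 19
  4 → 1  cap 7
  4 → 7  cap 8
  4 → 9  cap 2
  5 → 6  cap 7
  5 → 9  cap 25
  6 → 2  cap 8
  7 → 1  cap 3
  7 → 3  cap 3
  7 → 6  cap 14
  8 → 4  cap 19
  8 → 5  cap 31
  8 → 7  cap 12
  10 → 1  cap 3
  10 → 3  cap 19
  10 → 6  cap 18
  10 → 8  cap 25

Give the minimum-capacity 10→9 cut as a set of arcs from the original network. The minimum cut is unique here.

Min-cut arcs: {(4,9), (5,9), (6,2)} (total capacity 35)

augment #1: 10→1→5→9 push 3
augment #2: 10→3→4→9 push 2
augment #3: 10→6→2→9 push 8
augment #4: 10→8→5→9 push 22
max flow = 35; residual-reachable set from 10 gives S-side
cut edges (S→T): {(4,9), (5,9), (6,2)} total cap 35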